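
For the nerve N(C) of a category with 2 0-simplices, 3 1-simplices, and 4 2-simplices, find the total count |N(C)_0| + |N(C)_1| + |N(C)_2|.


The 2-skeleton of the nerve N(C) consists of simplices in dimensions 0, 1, 2:
  |N(C)_0| = 2 (objects)
  |N(C)_1| = 3 (morphisms)
  |N(C)_2| = 4 (composable pairs)
Total = 2 + 3 + 4 = 9

9


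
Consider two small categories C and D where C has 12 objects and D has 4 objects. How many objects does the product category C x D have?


The product category C x D has objects that are pairs (c, d).
Number of pairs = |Ob(C)| * |Ob(D)| = 12 * 4 = 48

48


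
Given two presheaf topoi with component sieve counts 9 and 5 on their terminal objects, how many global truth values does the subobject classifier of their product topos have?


In a product of presheaf topoi E_1 x E_2, the subobject classifier
is Omega = Omega_1 x Omega_2 (componentwise), so
|Omega(top)| = |Omega_1(top_1)| * |Omega_2(top_2)|.
= 9 * 5 = 45.

45


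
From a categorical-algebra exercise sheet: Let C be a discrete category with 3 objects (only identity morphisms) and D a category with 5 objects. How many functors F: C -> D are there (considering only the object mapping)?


A functor from a discrete category C to D is determined by
where each object maps. Each of the 3 objects of C can map
to any of the 5 objects of D independently.
Number of functors = 5^3 = 125

125


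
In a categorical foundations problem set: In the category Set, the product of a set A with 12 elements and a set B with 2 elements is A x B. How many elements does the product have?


In Set, the product A x B is the Cartesian product.
By the universal property, |A x B| = |A| * |B|.
|A x B| = 12 * 2 = 24

24


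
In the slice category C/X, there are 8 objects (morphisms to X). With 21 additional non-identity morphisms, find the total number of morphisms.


In the slice category C/X, objects are morphisms to X.
Identity morphisms: 8 (one per object of C/X).
Non-identity morphisms: 21.
Total = 8 + 21 = 29

29


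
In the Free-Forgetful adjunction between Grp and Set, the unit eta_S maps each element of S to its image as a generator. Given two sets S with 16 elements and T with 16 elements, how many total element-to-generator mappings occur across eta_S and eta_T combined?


The unit eta_X: X -> U(F(X)) of the Free-Forgetful adjunction
maps each element of X to a generator of F(X). For X = S + T (disjoint
union in Set), |S + T| = |S| + |T|.
Total mappings = 16 + 16 = 32.

32


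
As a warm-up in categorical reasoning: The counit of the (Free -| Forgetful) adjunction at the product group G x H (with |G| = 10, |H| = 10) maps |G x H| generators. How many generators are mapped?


The counit epsilon_K: F(U(K)) -> K of the Free-Forgetful adjunction
maps |K| generators of F(U(K)) into K. For K = G x H (the product group),
|G x H| = |G| * |H|.
Total generators mapped = 10 * 10 = 100.

100


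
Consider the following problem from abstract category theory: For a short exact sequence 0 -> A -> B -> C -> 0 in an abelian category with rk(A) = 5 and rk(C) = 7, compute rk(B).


For a short exact sequence 0 -> A -> B -> C -> 0,
rank is additive: rank(B) = rank(A) + rank(C).
rank(B) = 5 + 7 = 12

12


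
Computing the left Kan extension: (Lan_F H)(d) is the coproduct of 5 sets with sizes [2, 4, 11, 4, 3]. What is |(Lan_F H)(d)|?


Pointwise, the left Kan extension (Lan_F H)(d) is the colimit, indexed
by the comma category (F downarrow d), of H composed with the
projection (F downarrow d) -> C. Here that colimit is given
as a coproduct (disjoint union) of sets, so its cardinality is the
sum of the sizes of the summands.
Coproduct of sets with sizes: 2 + 4 + 11 + 4 + 3
= 24

24


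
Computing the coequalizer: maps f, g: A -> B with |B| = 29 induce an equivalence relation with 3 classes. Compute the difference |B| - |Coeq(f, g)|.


The coequalizer Coeq(f, g) = B / ~ has one element per equivalence class.
|B| = 29, |Coeq(f, g)| = 3.
|B| - |Coeq(f, g)| = 29 - 3 = 26.

26


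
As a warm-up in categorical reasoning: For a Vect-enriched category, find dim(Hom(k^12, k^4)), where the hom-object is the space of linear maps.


In Vect-enriched categories, Hom(k^n, k^m) is the space of m x n matrices.
dim(Hom(k^12, k^4)) = 4 * 12 = 48

48


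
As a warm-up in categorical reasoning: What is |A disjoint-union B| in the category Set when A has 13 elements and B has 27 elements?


In Set, the coproduct A + B is the disjoint union.
|A + B| = |A| + |B| = 13 + 27 = 40

40


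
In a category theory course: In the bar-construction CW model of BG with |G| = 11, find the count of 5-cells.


In the bar-construction CW model of BG, the n-cells are indexed by
n-tuples [g_1|...|g_n] of non-identity elements of G (degenerate
simplices with some g_i = e do not contribute cells), so there are
(|G| - 1)^n n-cells.
For dim = 5 with |G| = 11:
cells = (11 - 1)^5 = 10^5 = 100000

100000


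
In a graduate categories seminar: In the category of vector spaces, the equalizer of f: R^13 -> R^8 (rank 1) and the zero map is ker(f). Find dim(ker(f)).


The equalizer of f and the zero map is ker(f).
By the rank-nullity theorem: dim(ker(f)) = dim(domain) - rank(f).
dim(ker(f)) = 13 - 1 = 12

12


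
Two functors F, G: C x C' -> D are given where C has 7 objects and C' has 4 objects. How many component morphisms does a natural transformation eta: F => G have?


A natural transformation eta: F => G assigns one component morphism per
object of the domain category.
The domain is the product category C x C', so
|Ob(C x C')| = |Ob(C)| * |Ob(C')| = 7 * 4 = 28.
Therefore eta has 28 component morphisms.

28


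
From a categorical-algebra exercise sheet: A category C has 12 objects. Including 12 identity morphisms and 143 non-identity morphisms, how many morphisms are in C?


Each object has an identity morphism, giving 12 identities.
Adding the 143 non-identity morphisms:
Total = 12 + 143 = 155

155


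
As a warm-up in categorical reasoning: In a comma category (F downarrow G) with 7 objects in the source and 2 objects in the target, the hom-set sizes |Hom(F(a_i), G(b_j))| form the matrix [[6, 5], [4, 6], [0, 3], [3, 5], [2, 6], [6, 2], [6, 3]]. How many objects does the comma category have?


Objects of (F downarrow G) are triples (a, b, h: F(a)->G(b)).
The count equals the sum of all entries in the hom-matrix.
sum(row 0) = 11
sum(row 1) = 10
sum(row 2) = 3
sum(row 3) = 8
sum(row 4) = 8
sum(row 5) = 8
sum(row 6) = 9
Grand total = 57

57


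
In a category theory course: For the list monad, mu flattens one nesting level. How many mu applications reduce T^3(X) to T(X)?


Each application of mu: T^2 -> T removes one layer of nesting.
Starting at depth 3 (i.e., T^3(X)), we need to reach T(X).
Number of mu applications = 3 - 1 = 2

2


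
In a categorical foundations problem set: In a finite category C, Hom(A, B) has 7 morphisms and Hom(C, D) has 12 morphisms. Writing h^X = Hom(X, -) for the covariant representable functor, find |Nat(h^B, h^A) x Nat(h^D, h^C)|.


By the Yoneda lemma, Nat(h^B, h^A) is isomorphic to Hom(A, B),
so |Nat(h^B, h^A)| = |Hom(A, B)| and |Nat(h^D, h^C)| = |Hom(C, D)|.
|Hom(A, B)| = 7, |Hom(C, D)| = 12.
|Nat(h^B, h^A) x Nat(h^D, h^C)| = 7 * 12 = 84

84


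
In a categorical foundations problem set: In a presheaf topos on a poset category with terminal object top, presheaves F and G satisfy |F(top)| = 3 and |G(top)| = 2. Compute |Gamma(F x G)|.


Global sections of a presheaf on a poset with terminal top satisfy
Gamma(H) ~ H(top). Presheaves admit pointwise products, so
(F x G)(top) = F(top) x G(top) (Cartesian product).
|Gamma(F x G)| = |F(top)| * |G(top)| = 3 * 2 = 6.

6


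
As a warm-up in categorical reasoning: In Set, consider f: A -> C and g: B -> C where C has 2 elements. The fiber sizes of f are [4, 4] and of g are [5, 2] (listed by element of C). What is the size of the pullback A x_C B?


The pullback A x_C B consists of pairs (a, b) with f(a) = g(b).
For each element c in C, the fiber product has |f^-1(c)| * |g^-1(c)| elements.
Summing over C: 4 * 5 + 4 * 2
= 20 + 8 = 28

28


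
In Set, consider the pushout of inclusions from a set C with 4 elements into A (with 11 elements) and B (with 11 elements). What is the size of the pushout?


The pushout A +_C B identifies the images of C in A and B.
|A +_C B| = |A| + |B| - |C| (for injections).
= 11 + 11 - 4 = 18

18


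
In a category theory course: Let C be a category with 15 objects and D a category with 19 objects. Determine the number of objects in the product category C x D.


The product category C x D has objects that are pairs (c, d).
Number of pairs = |Ob(C)| * |Ob(D)| = 15 * 19 = 285

285


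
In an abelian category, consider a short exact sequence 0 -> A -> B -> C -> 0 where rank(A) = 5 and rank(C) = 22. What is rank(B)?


For a short exact sequence 0 -> A -> B -> C -> 0,
rank is additive: rank(B) = rank(A) + rank(C).
rank(B) = 5 + 22 = 27

27


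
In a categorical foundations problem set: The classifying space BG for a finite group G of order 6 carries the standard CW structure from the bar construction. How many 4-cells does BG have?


In the bar-construction CW model of BG, the n-cells are indexed by
n-tuples [g_1|...|g_n] of non-identity elements of G (degenerate
simplices with some g_i = e do not contribute cells), so there are
(|G| - 1)^n n-cells.
For dim = 4 with |G| = 6:
cells = (6 - 1)^4 = 5^4 = 625

625


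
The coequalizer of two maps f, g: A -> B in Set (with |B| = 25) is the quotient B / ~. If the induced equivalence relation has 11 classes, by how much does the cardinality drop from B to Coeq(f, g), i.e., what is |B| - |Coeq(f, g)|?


The coequalizer Coeq(f, g) = B / ~ has one element per equivalence class.
|B| = 25, |Coeq(f, g)| = 11.
|B| - |Coeq(f, g)| = 25 - 11 = 14.

14


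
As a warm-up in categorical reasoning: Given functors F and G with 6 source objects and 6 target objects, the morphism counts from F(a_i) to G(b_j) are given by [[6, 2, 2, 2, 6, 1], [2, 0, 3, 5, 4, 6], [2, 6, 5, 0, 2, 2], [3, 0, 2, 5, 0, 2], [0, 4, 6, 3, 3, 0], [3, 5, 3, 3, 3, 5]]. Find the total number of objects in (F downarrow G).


Objects of (F downarrow G) are triples (a, b, h: F(a)->G(b)).
The count equals the sum of all entries in the hom-matrix.
sum(row 0) = 19
sum(row 1) = 20
sum(row 2) = 17
sum(row 3) = 12
sum(row 4) = 16
sum(row 5) = 22
Grand total = 106

106


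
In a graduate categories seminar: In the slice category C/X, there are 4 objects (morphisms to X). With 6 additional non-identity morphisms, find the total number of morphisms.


In the slice category C/X, objects are morphisms to X.
Identity morphisms: 4 (one per object of C/X).
Non-identity morphisms: 6.
Total = 4 + 6 = 10

10


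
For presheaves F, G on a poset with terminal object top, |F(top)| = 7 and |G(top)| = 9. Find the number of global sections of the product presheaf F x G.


Global sections of a presheaf on a poset with terminal top satisfy
Gamma(H) ~ H(top). Presheaves admit pointwise products, so
(F x G)(top) = F(top) x G(top) (Cartesian product).
|Gamma(F x G)| = |F(top)| * |G(top)| = 7 * 9 = 63.

63


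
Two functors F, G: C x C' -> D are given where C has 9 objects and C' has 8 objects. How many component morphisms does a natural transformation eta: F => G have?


A natural transformation eta: F => G assigns one component morphism per
object of the domain category.
The domain is the product category C x C', so
|Ob(C x C')| = |Ob(C)| * |Ob(C')| = 9 * 8 = 72.
Therefore eta has 72 component morphisms.

72


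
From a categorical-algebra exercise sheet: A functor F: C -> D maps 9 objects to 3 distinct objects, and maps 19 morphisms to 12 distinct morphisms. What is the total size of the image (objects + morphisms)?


The image of F consists of distinct objects and distinct morphisms.
|Im(F)| on objects = 3
|Im(F)| on morphisms = 12
Total image cardinality = 3 + 12 = 15

15


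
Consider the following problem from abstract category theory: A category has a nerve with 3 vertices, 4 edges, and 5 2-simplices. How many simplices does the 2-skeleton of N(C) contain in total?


The 2-skeleton of the nerve N(C) consists of simplices in dimensions 0, 1, 2:
  |N(C)_0| = 3 (objects)
  |N(C)_1| = 4 (morphisms)
  |N(C)_2| = 5 (composable pairs)
Total = 3 + 4 + 5 = 12

12


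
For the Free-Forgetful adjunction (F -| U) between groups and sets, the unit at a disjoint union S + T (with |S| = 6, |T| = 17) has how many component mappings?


The unit eta_X: X -> U(F(X)) of the Free-Forgetful adjunction
maps each element of X to a generator of F(X). For X = S + T (disjoint
union in Set), |S + T| = |S| + |T|.
Total mappings = 6 + 17 = 23.

23


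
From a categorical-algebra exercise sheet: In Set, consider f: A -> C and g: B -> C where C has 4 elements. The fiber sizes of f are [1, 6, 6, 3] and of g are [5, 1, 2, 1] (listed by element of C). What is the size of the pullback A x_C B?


The pullback A x_C B consists of pairs (a, b) with f(a) = g(b).
For each element c in C, the fiber product has |f^-1(c)| * |g^-1(c)| elements.
Summing over C: 1 * 5 + 6 * 1 + 6 * 2 + 3 * 1
= 5 + 6 + 12 + 3 = 26

26


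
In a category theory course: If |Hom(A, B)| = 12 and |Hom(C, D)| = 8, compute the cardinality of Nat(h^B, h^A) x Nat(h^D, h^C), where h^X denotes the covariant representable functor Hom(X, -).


By the Yoneda lemma, Nat(h^B, h^A) is isomorphic to Hom(A, B),
so |Nat(h^B, h^A)| = |Hom(A, B)| and |Nat(h^D, h^C)| = |Hom(C, D)|.
|Hom(A, B)| = 12, |Hom(C, D)| = 8.
|Nat(h^B, h^A) x Nat(h^D, h^C)| = 12 * 8 = 96

96


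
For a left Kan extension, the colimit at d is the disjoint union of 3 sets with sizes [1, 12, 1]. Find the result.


Pointwise, the left Kan extension (Lan_F H)(d) is the colimit, indexed
by the comma category (F downarrow d), of H composed with the
projection (F downarrow d) -> C. Here that colimit is given
as a coproduct (disjoint union) of sets, so its cardinality is the
sum of the sizes of the summands.
Coproduct of sets with sizes: 1 + 12 + 1
= 14

14


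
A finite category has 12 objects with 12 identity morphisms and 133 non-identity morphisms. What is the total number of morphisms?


Each object has an identity morphism, giving 12 identities.
Adding the 133 non-identity morphisms:
Total = 12 + 133 = 145

145


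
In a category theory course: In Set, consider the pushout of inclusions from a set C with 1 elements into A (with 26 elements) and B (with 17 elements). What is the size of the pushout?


The pushout A +_C B identifies the images of C in A and B.
|A +_C B| = |A| + |B| - |C| (for injections).
= 26 + 17 - 1 = 42

42


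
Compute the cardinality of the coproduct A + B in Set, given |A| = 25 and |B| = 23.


In Set, the coproduct A + B is the disjoint union.
|A + B| = |A| + |B| = 25 + 23 = 48

48


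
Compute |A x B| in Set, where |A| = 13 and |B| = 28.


In Set, the product A x B is the Cartesian product.
By the universal property, |A x B| = |A| * |B|.
|A x B| = 13 * 28 = 364

364


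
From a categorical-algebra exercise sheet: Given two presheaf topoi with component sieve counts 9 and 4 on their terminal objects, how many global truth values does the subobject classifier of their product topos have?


In a product of presheaf topoi E_1 x E_2, the subobject classifier
is Omega = Omega_1 x Omega_2 (componentwise), so
|Omega(top)| = |Omega_1(top_1)| * |Omega_2(top_2)|.
= 9 * 4 = 36.

36


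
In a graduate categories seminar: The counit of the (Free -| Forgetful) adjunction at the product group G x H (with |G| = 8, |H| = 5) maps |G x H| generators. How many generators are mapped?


The counit epsilon_K: F(U(K)) -> K of the Free-Forgetful adjunction
maps |K| generators of F(U(K)) into K. For K = G x H (the product group),
|G x H| = |G| * |H|.
Total generators mapped = 8 * 5 = 40.

40


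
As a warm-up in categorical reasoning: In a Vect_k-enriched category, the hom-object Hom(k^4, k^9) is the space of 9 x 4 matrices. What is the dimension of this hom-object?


In Vect-enriched categories, Hom(k^n, k^m) is the space of m x n matrices.
dim(Hom(k^4, k^9)) = 9 * 4 = 36

36


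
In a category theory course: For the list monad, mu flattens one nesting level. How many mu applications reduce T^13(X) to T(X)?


Each application of mu: T^2 -> T removes one layer of nesting.
Starting at depth 13 (i.e., T^13(X)), we need to reach T(X).
Number of mu applications = 13 - 1 = 12

12


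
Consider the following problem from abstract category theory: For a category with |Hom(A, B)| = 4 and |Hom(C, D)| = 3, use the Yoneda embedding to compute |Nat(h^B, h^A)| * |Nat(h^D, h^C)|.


By the Yoneda lemma, Nat(h^B, h^A) is isomorphic to Hom(A, B),
so |Nat(h^B, h^A)| = |Hom(A, B)| and |Nat(h^D, h^C)| = |Hom(C, D)|.
|Hom(A, B)| = 4, |Hom(C, D)| = 3.
|Nat(h^B, h^A) x Nat(h^D, h^C)| = 4 * 3 = 12

12


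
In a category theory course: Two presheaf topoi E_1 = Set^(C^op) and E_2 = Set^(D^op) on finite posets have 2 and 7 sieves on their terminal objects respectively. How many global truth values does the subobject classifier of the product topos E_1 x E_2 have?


In a product of presheaf topoi E_1 x E_2, the subobject classifier
is Omega = Omega_1 x Omega_2 (componentwise), so
|Omega(top)| = |Omega_1(top_1)| * |Omega_2(top_2)|.
= 2 * 7 = 14.

14


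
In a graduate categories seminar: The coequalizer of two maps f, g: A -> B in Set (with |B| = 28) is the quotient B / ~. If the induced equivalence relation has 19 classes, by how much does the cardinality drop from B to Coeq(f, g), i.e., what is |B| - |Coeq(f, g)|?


The coequalizer Coeq(f, g) = B / ~ has one element per equivalence class.
|B| = 28, |Coeq(f, g)| = 19.
|B| - |Coeq(f, g)| = 28 - 19 = 9.

9


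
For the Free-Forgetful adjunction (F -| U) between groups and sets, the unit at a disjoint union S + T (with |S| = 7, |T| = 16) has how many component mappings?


The unit eta_X: X -> U(F(X)) of the Free-Forgetful adjunction
maps each element of X to a generator of F(X). For X = S + T (disjoint
union in Set), |S + T| = |S| + |T|.
Total mappings = 7 + 16 = 23.

23


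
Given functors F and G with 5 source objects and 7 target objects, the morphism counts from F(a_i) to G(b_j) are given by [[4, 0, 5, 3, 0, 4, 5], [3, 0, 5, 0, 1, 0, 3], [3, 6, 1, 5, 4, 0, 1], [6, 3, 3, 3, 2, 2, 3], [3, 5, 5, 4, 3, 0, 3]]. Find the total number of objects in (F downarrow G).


Objects of (F downarrow G) are triples (a, b, h: F(a)->G(b)).
The count equals the sum of all entries in the hom-matrix.
sum(row 0) = 21
sum(row 1) = 12
sum(row 2) = 20
sum(row 3) = 22
sum(row 4) = 23
Grand total = 98

98


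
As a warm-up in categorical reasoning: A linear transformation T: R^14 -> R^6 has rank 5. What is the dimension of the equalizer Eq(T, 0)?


The equalizer of f and the zero map is ker(f).
By the rank-nullity theorem: dim(ker(f)) = dim(domain) - rank(f).
dim(ker(f)) = 14 - 5 = 9

9


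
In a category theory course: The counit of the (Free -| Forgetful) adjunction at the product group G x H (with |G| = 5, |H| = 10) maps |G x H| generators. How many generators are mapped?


The counit epsilon_K: F(U(K)) -> K of the Free-Forgetful adjunction
maps |K| generators of F(U(K)) into K. For K = G x H (the product group),
|G x H| = |G| * |H|.
Total generators mapped = 5 * 10 = 50.

50


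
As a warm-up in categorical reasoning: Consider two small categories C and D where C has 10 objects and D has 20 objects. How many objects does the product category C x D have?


The product category C x D has objects that are pairs (c, d).
Number of pairs = |Ob(C)| * |Ob(D)| = 10 * 20 = 200

200


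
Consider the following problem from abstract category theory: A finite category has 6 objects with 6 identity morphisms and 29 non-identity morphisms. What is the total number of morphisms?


Each object has an identity morphism, giving 6 identities.
Adding the 29 non-identity morphisms:
Total = 6 + 29 = 35

35


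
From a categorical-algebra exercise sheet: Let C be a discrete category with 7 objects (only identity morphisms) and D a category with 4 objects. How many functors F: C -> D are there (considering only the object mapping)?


A functor from a discrete category C to D is determined by
where each object maps. Each of the 7 objects of C can map
to any of the 4 objects of D independently.
Number of functors = 4^7 = 16384

16384


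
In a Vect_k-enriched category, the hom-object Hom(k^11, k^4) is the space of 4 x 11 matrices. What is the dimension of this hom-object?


In Vect-enriched categories, Hom(k^n, k^m) is the space of m x n matrices.
dim(Hom(k^11, k^4)) = 4 * 11 = 44

44


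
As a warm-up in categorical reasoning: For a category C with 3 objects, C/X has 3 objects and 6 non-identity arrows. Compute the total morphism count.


In the slice category C/X, objects are morphisms to X.
Identity morphisms: 3 (one per object of C/X).
Non-identity morphisms: 6.
Total = 3 + 6 = 9

9


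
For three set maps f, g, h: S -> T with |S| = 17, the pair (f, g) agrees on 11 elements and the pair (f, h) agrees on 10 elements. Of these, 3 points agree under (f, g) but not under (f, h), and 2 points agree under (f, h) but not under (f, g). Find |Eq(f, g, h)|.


Eq(f, g, h) is the triple-agreement set: points in S where all three
maps take the same value. Using inclusion-exclusion on the pairwise data:
Pair (f, g) agrees on 11 points; pair (f, h) on 10 points.
Points agreeing under (f, g) but not (f, h) = 3; under (f, h) but not (f, g) = 2.
Triple-agreement = agreement-in-(f, g) minus points that agree under (f, g) but not (f, h):
|Eq(f, g, h)| = 11 - 3 = 8
(cross-check via (f, h): 10 - 2 = 8.)

8


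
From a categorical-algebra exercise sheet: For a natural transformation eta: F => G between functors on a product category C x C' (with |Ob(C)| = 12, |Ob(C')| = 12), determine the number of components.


A natural transformation eta: F => G assigns one component morphism per
object of the domain category.
The domain is the product category C x C', so
|Ob(C x C')| = |Ob(C)| * |Ob(C')| = 12 * 12 = 144.
Therefore eta has 144 component morphisms.

144


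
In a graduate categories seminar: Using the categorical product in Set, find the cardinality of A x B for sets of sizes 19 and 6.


In Set, the product A x B is the Cartesian product.
By the universal property, |A x B| = |A| * |B|.
|A x B| = 19 * 6 = 114

114


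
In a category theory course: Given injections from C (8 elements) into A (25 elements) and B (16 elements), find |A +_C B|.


The pushout A +_C B identifies the images of C in A and B.
|A +_C B| = |A| + |B| - |C| (for injections).
= 25 + 16 - 8 = 33

33


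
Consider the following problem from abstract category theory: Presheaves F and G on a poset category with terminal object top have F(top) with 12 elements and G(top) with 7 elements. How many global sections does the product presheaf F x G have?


Global sections of a presheaf on a poset with terminal top satisfy
Gamma(H) ~ H(top). Presheaves admit pointwise products, so
(F x G)(top) = F(top) x G(top) (Cartesian product).
|Gamma(F x G)| = |F(top)| * |G(top)| = 12 * 7 = 84.

84


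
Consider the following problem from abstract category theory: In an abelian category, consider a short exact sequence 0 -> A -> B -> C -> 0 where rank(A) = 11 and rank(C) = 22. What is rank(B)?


For a short exact sequence 0 -> A -> B -> C -> 0,
rank is additive: rank(B) = rank(A) + rank(C).
rank(B) = 11 + 22 = 33

33


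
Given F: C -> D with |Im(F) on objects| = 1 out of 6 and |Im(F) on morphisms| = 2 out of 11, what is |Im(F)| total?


The image of F consists of distinct objects and distinct morphisms.
|Im(F)| on objects = 1
|Im(F)| on morphisms = 2
Total image cardinality = 1 + 2 = 3

3


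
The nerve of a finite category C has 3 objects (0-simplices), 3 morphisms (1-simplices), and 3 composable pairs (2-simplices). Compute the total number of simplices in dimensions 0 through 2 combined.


The 2-skeleton of the nerve N(C) consists of simplices in dimensions 0, 1, 2:
  |N(C)_0| = 3 (objects)
  |N(C)_1| = 3 (morphisms)
  |N(C)_2| = 3 (composable pairs)
Total = 3 + 3 + 3 = 9

9


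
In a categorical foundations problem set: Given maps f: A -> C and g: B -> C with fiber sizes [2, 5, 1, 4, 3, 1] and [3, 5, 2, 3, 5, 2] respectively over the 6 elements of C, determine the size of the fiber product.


The pullback A x_C B consists of pairs (a, b) with f(a) = g(b).
For each element c in C, the fiber product has |f^-1(c)| * |g^-1(c)| elements.
Summing over C: 2 * 3 + 5 * 5 + 1 * 2 + 4 * 3 + 3 * 5 + 1 * 2
= 6 + 25 + 2 + 12 + 15 + 2 = 62

62


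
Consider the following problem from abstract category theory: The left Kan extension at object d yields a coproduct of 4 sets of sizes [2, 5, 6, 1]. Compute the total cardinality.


Pointwise, the left Kan extension (Lan_F H)(d) is the colimit, indexed
by the comma category (F downarrow d), of H composed with the
projection (F downarrow d) -> C. Here that colimit is given
as a coproduct (disjoint union) of sets, so its cardinality is the
sum of the sizes of the summands.
Coproduct of sets with sizes: 2 + 5 + 6 + 1
= 14

14


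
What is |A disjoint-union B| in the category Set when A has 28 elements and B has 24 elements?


In Set, the coproduct A + B is the disjoint union.
|A + B| = |A| + |B| = 28 + 24 = 52

52


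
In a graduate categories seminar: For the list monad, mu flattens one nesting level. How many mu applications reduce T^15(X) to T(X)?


Each application of mu: T^2 -> T removes one layer of nesting.
Starting at depth 15 (i.e., T^15(X)), we need to reach T(X).
Number of mu applications = 15 - 1 = 14

14


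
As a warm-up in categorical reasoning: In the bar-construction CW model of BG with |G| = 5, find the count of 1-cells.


In the bar-construction CW model of BG, the n-cells are indexed by
n-tuples [g_1|...|g_n] of non-identity elements of G (degenerate
simplices with some g_i = e do not contribute cells), so there are
(|G| - 1)^n n-cells.
For dim = 1 with |G| = 5:
cells = (5 - 1)^1 = 4^1 = 4

4


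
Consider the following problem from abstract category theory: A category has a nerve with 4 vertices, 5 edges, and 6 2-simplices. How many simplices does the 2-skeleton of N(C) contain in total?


The 2-skeleton of the nerve N(C) consists of simplices in dimensions 0, 1, 2:
  |N(C)_0| = 4 (objects)
  |N(C)_1| = 5 (morphisms)
  |N(C)_2| = 6 (composable pairs)
Total = 4 + 5 + 6 = 15

15


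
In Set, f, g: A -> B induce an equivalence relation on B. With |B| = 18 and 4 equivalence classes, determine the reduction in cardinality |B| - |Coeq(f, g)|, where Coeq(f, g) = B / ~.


The coequalizer Coeq(f, g) = B / ~ has one element per equivalence class.
|B| = 18, |Coeq(f, g)| = 4.
|B| - |Coeq(f, g)| = 18 - 4 = 14.

14


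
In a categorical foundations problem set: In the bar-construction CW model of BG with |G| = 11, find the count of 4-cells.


In the bar-construction CW model of BG, the n-cells are indexed by
n-tuples [g_1|...|g_n] of non-identity elements of G (degenerate
simplices with some g_i = e do not contribute cells), so there are
(|G| - 1)^n n-cells.
For dim = 4 with |G| = 11:
cells = (11 - 1)^4 = 10^4 = 10000

10000


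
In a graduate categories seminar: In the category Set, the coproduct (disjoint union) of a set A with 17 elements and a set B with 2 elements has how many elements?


In Set, the coproduct A + B is the disjoint union.
|A + B| = |A| + |B| = 17 + 2 = 19

19


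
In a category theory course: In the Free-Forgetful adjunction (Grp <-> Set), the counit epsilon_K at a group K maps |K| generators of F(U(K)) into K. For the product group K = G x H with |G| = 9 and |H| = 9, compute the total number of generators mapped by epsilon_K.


The counit epsilon_K: F(U(K)) -> K of the Free-Forgetful adjunction
maps |K| generators of F(U(K)) into K. For K = G x H (the product group),
|G x H| = |G| * |H|.
Total generators mapped = 9 * 9 = 81.

81


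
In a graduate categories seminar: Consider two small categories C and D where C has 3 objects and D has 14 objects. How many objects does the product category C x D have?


The product category C x D has objects that are pairs (c, d).
Number of pairs = |Ob(C)| * |Ob(D)| = 3 * 14 = 42

42


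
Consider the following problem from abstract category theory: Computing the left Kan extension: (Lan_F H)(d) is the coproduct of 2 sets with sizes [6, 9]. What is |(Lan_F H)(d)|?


Pointwise, the left Kan extension (Lan_F H)(d) is the colimit, indexed
by the comma category (F downarrow d), of H composed with the
projection (F downarrow d) -> C. Here that colimit is given
as a coproduct (disjoint union) of sets, so its cardinality is the
sum of the sizes of the summands.
Coproduct of sets with sizes: 6 + 9
= 15

15


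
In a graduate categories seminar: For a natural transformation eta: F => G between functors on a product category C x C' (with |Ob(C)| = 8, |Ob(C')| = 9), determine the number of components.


A natural transformation eta: F => G assigns one component morphism per
object of the domain category.
The domain is the product category C x C', so
|Ob(C x C')| = |Ob(C)| * |Ob(C')| = 8 * 9 = 72.
Therefore eta has 72 component morphisms.

72


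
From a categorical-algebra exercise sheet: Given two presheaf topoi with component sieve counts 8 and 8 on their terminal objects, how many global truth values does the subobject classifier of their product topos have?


In a product of presheaf topoi E_1 x E_2, the subobject classifier
is Omega = Omega_1 x Omega_2 (componentwise), so
|Omega(top)| = |Omega_1(top_1)| * |Omega_2(top_2)|.
= 8 * 8 = 64.

64


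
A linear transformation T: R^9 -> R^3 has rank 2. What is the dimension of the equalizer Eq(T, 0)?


The equalizer of f and the zero map is ker(f).
By the rank-nullity theorem: dim(ker(f)) = dim(domain) - rank(f).
dim(ker(f)) = 9 - 2 = 7

7


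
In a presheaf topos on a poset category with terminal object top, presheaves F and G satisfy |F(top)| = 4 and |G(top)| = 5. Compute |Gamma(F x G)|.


Global sections of a presheaf on a poset with terminal top satisfy
Gamma(H) ~ H(top). Presheaves admit pointwise products, so
(F x G)(top) = F(top) x G(top) (Cartesian product).
|Gamma(F x G)| = |F(top)| * |G(top)| = 4 * 5 = 20.

20


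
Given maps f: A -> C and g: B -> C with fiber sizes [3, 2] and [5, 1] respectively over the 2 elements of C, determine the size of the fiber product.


The pullback A x_C B consists of pairs (a, b) with f(a) = g(b).
For each element c in C, the fiber product has |f^-1(c)| * |g^-1(c)| elements.
Summing over C: 3 * 5 + 2 * 1
= 15 + 2 = 17

17


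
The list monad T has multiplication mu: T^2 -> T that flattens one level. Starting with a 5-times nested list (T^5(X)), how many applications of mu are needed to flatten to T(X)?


Each application of mu: T^2 -> T removes one layer of nesting.
Starting at depth 5 (i.e., T^5(X)), we need to reach T(X).
Number of mu applications = 5 - 1 = 4

4


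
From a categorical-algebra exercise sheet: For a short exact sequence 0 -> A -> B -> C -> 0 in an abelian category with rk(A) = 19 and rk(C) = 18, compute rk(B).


For a short exact sequence 0 -> A -> B -> C -> 0,
rank is additive: rank(B) = rank(A) + rank(C).
rank(B) = 19 + 18 = 37

37


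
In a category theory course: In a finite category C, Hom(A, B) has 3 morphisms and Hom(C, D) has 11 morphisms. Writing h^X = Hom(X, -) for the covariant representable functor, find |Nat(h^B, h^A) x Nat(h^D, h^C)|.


By the Yoneda lemma, Nat(h^B, h^A) is isomorphic to Hom(A, B),
so |Nat(h^B, h^A)| = |Hom(A, B)| and |Nat(h^D, h^C)| = |Hom(C, D)|.
|Hom(A, B)| = 3, |Hom(C, D)| = 11.
|Nat(h^B, h^A) x Nat(h^D, h^C)| = 3 * 11 = 33

33


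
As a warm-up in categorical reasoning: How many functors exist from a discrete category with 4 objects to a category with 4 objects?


A functor from a discrete category C to D is determined by
where each object maps. Each of the 4 objects of C can map
to any of the 4 objects of D independently.
Number of functors = 4^4 = 256

256


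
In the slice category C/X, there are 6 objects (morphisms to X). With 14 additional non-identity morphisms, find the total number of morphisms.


In the slice category C/X, objects are morphisms to X.
Identity morphisms: 6 (one per object of C/X).
Non-identity morphisms: 14.
Total = 6 + 14 = 20

20


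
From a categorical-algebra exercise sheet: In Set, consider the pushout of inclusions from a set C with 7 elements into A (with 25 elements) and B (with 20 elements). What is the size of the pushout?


The pushout A +_C B identifies the images of C in A and B.
|A +_C B| = |A| + |B| - |C| (for injections).
= 25 + 20 - 7 = 38

38


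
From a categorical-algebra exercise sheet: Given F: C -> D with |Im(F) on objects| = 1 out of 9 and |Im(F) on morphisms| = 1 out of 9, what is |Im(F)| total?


The image of F consists of distinct objects and distinct morphisms.
|Im(F)| on objects = 1
|Im(F)| on morphisms = 1
Total image cardinality = 1 + 1 = 2

2


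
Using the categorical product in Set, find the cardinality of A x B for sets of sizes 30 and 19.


In Set, the product A x B is the Cartesian product.
By the universal property, |A x B| = |A| * |B|.
|A x B| = 30 * 19 = 570

570


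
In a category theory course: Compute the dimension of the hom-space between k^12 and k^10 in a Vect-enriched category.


In Vect-enriched categories, Hom(k^n, k^m) is the space of m x n matrices.
dim(Hom(k^12, k^10)) = 10 * 12 = 120

120


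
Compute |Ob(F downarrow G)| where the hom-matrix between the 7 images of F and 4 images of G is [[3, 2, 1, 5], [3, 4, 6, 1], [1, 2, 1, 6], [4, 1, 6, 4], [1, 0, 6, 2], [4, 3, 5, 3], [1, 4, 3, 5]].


Objects of (F downarrow G) are triples (a, b, h: F(a)->G(b)).
The count equals the sum of all entries in the hom-matrix.
sum(row 0) = 11
sum(row 1) = 14
sum(row 2) = 10
sum(row 3) = 15
sum(row 4) = 9
sum(row 5) = 15
sum(row 6) = 13
Grand total = 87

87


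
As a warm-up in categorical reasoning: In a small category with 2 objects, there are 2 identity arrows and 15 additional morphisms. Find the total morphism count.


Each object has an identity morphism, giving 2 identities.
Adding the 15 non-identity morphisms:
Total = 2 + 15 = 17

17


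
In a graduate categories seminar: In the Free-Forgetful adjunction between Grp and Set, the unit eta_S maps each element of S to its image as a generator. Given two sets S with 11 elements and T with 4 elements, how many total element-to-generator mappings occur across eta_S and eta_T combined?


The unit eta_X: X -> U(F(X)) of the Free-Forgetful adjunction
maps each element of X to a generator of F(X). For X = S + T (disjoint
union in Set), |S + T| = |S| + |T|.
Total mappings = 11 + 4 = 15.

15


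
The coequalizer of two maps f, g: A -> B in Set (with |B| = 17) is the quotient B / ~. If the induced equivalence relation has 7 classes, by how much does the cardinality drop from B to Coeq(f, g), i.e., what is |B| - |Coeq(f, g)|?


The coequalizer Coeq(f, g) = B / ~ has one element per equivalence class.
|B| = 17, |Coeq(f, g)| = 7.
|B| - |Coeq(f, g)| = 17 - 7 = 10.

10


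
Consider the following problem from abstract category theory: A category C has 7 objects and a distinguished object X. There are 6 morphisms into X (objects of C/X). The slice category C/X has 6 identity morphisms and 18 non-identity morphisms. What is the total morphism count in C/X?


In the slice category C/X, objects are morphisms to X.
Identity morphisms: 6 (one per object of C/X).
Non-identity morphisms: 18.
Total = 6 + 18 = 24

24


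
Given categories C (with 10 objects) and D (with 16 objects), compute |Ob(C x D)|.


The product category C x D has objects that are pairs (c, d).
Number of pairs = |Ob(C)| * |Ob(D)| = 10 * 16 = 160

160


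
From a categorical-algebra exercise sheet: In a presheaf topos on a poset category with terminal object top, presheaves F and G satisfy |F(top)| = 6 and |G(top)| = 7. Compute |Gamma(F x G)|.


Global sections of a presheaf on a poset with terminal top satisfy
Gamma(H) ~ H(top). Presheaves admit pointwise products, so
(F x G)(top) = F(top) x G(top) (Cartesian product).
|Gamma(F x G)| = |F(top)| * |G(top)| = 6 * 7 = 42.

42


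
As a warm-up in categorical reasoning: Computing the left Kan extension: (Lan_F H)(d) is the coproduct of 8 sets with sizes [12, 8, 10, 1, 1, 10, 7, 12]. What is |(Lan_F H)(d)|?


Pointwise, the left Kan extension (Lan_F H)(d) is the colimit, indexed
by the comma category (F downarrow d), of H composed with the
projection (F downarrow d) -> C. Here that colimit is given
as a coproduct (disjoint union) of sets, so its cardinality is the
sum of the sizes of the summands.
Coproduct of sets with sizes: 12 + 8 + 10 + 1 + 1 + 10 + 7 + 12
= 61

61


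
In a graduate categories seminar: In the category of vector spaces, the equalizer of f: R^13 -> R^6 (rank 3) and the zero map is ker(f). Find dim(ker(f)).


The equalizer of f and the zero map is ker(f).
By the rank-nullity theorem: dim(ker(f)) = dim(domain) - rank(f).
dim(ker(f)) = 13 - 3 = 10

10


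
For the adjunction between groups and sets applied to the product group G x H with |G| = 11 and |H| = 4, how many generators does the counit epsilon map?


The counit epsilon_K: F(U(K)) -> K of the Free-Forgetful adjunction
maps |K| generators of F(U(K)) into K. For K = G x H (the product group),
|G x H| = |G| * |H|.
Total generators mapped = 11 * 4 = 44.

44


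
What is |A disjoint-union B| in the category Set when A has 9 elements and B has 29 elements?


In Set, the coproduct A + B is the disjoint union.
|A + B| = |A| + |B| = 9 + 29 = 38

38


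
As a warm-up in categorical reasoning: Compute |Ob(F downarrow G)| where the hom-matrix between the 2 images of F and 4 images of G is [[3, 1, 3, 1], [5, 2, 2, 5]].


Objects of (F downarrow G) are triples (a, b, h: F(a)->G(b)).
The count equals the sum of all entries in the hom-matrix.
sum(row 0) = 8
sum(row 1) = 14
Grand total = 22

22


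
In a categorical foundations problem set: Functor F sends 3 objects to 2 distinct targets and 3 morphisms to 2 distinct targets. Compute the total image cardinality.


The image of F consists of distinct objects and distinct morphisms.
|Im(F)| on objects = 2
|Im(F)| on morphisms = 2
Total image cardinality = 2 + 2 = 4

4


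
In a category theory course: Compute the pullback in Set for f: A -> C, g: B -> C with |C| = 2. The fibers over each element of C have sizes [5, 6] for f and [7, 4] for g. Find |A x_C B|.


The pullback A x_C B consists of pairs (a, b) with f(a) = g(b).
For each element c in C, the fiber product has |f^-1(c)| * |g^-1(c)| elements.
Summing over C: 5 * 7 + 6 * 4
= 35 + 24 = 59

59


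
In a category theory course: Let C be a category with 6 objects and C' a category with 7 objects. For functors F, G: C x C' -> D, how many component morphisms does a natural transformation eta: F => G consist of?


A natural transformation eta: F => G assigns one component morphism per
object of the domain category.
The domain is the product category C x C', so
|Ob(C x C')| = |Ob(C)| * |Ob(C')| = 6 * 7 = 42.
Therefore eta has 42 component morphisms.

42


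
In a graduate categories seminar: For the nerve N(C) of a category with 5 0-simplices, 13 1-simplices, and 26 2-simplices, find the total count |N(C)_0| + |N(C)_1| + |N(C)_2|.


The 2-skeleton of the nerve N(C) consists of simplices in dimensions 0, 1, 2:
  |N(C)_0| = 5 (objects)
  |N(C)_1| = 13 (morphisms)
  |N(C)_2| = 26 (composable pairs)
Total = 5 + 13 + 26 = 44

44


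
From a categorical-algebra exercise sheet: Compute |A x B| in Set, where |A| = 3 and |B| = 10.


In Set, the product A x B is the Cartesian product.
By the universal property, |A x B| = |A| * |B|.
|A x B| = 3 * 10 = 30

30


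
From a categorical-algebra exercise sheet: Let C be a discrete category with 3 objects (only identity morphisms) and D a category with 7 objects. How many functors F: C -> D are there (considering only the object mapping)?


A functor from a discrete category C to D is determined by
where each object maps. Each of the 3 objects of C can map
to any of the 7 objects of D independently.
Number of functors = 7^3 = 343

343
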